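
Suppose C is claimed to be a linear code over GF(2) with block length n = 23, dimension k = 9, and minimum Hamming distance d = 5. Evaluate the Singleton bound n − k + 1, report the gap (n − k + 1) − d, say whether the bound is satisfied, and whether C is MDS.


Singleton RHS = n − k + 1 = 15, slack = 10, bound satisfied, not MDS.

Singleton bound: d ≤ n − k + 1.
Here n = 23, k = 9, so n − k + 1 = 15.
Given d = 5, check d ≤ 15: YES.
Slack = (n − k + 1) − d = 10.
The code is NOT MDS (slack = 10 > 0).
Description: the claimed parameters are [23, 9, 5]_2; such a code would be non-MDS.


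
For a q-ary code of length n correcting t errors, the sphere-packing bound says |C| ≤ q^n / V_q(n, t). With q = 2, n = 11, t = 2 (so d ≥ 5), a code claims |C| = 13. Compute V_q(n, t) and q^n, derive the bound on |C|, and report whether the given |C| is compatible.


V_q(n, t) = 67, q^n = 2048, Hamming bound = 30, |C| = 13 ≤ bound (satisfied).

Step 1: Compute V_q(n, t) = Σ_{j=0}^2 C(n, j) (q−1)^j.
  j = 0: C(11,0)·(1)^0 = 1·1 = 1.
  j = 1: C(11,1)·(1)^1 = 11·1 = 11.
  j = 2: C(11,2)·(1)^2 = 55·1 = 55.
  V_q(n, t) = 1 + 11 + 55 = 67.
Step 2: q^n = 2^11 = 2048.
Step 3: Hamming bound ⌊q^n / V_q(n,t)⌋ = ⌊2048/67⌋ = 30.
Step 4: Compare |C| = 13 to 30: satisfied.
The claimed |C| lies below the Hamming bound.


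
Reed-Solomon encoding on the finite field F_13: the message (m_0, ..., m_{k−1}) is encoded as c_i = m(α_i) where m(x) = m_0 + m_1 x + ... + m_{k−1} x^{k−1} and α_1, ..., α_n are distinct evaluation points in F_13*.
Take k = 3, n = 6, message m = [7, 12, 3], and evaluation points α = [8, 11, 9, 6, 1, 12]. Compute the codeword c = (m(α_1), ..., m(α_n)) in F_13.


c = [9, 8, 7, 5, 9, 11]

Message polynomial: m(x) = 7 + 12·x + 3·x^2 (mod 13).
For each evaluation point α_i, compute m(α_i) mod 13:
  α_1 = 8: Horner steps 3 → 10 → 9, so m(8) = 9.
  α_2 = 11: Horner steps 3 → 6 → 8, so m(11) = 8.
  α_3 = 9: Horner steps 3 → 0 → 7, so m(9) = 7.
  α_4 = 6: Horner steps 3 → 4 → 5, so m(6) = 5.
  α_5 = 1: Horner steps 3 → 2 → 9, so m(1) = 9.
  α_6 = 12: Horner steps 3 → 9 → 11, so m(12) = 11.
Codeword c = [9, 8, 7, 5, 9, 11] ∈ F_13^6.


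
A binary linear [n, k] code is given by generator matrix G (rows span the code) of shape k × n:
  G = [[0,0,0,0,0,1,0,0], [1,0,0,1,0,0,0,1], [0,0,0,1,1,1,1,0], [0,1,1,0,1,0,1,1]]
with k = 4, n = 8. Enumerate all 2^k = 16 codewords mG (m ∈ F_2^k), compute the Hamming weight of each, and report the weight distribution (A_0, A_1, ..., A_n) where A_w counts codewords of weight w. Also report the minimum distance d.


Weight distribution: A_0 = 1, A_1 = 1, A_3 = 3, A_4 = 5, A_5 = 3, A_6 = 2, A_7 = 1. Minimum distance d = 1.

Enumerate all 2^4 = 16 messages m ∈ F_2^4.
For each, compute codeword c = mG in F_2^8, then tally its weight.
  m = 0000 → c = 00000000, weight = 0.
  m = 1000 → c = 00000100, weight = 1.
  m = 0100 → c = 10010001, weight = 3.
  m = 1100 → c = 10010101, weight = 4.
  m = 0010 → c = 00011110, weight = 4.
  m = 1010 → c = 00011010, weight = 3.
  m = 0110 → c = 10001111, weight = 5.
  m = 1110 → c = 10001011, weight = 4.
  m = 0001 → c = 01101011, weight = 5.
  m = 1001 → c = 01101111, weight = 6.
  m = 0101 → c = 11111010, weight = 6.
  m = 1101 → c = 11111110, weight = 7.
  m = 0011 → c = 01110101, weight = 5.
  m = 1011 → c = 01110001, weight = 4.
  m = 0111 → c = 11100100, weight = 4.
  m = 1111 → c = 11100000, weight = 3.
Tally weights:
  weight 0: 1 codewords.
  weight 1: 1 codewords.
  weight 3: 3 codewords.
  weight 4: 5 codewords.
  weight 5: 3 codewords.
  weight 6: 2 codewords.
  weight 7: 1 codewords.
Minimum distance d = smallest w > 0 with A_w > 0 = 1.
Sanity: Σ A_w = 16 = 2^4 = 16 ✓.


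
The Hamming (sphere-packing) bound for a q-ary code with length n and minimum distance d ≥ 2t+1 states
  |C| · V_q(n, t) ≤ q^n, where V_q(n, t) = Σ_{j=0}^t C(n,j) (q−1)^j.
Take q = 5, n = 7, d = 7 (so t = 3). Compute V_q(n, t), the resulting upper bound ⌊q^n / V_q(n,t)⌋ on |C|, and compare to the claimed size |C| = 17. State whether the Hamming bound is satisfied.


V_q(n, t) = 2605, q^n = 78125, Hamming bound = 29, |C| = 17 ≤ bound (satisfied).

Step 1: Compute V_q(n, t) = Σ_{j=0}^3 C(n, j) (q−1)^j.
  j = 0: C(7,0)·(4)^0 = 1·1 = 1.
  j = 1: C(7,1)·(4)^1 = 7·4 = 28.
  j = 2: C(7,2)·(4)^2 = 21·16 = 336.
  j = 3: C(7,3)·(4)^3 = 35·64 = 2240.
  V_q(n, t) = 1 + 28 + 336 + 2240 = 2605.
Step 2: q^n = 5^7 = 78125.
Step 3: Hamming bound ⌊q^n / V_q(n,t)⌋ = ⌊78125/2605⌋ = 29.
Step 4: Compare |C| = 17 to 29: satisfied.
The claimed |C| lies below the Hamming bound.


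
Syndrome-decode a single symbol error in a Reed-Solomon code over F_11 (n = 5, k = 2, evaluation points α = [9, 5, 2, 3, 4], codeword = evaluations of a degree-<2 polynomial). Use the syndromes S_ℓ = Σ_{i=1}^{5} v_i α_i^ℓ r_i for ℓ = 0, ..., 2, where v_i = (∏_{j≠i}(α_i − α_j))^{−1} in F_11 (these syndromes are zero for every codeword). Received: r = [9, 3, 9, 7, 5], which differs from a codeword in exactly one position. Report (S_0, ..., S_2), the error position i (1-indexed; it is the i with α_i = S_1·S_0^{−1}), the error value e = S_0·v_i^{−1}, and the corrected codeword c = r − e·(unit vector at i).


S = (9, 4, 3), error at position 1, error magnitude e = 3, c = [6, 3, 9, 7, 5].

Step 1: column multipliers v_i = (∏_{j≠i}(α_i − α_j))^{−1} mod 11.
  i = 1 (α = 9): (9−5)(9−2)(9−3)(9−4) = 4·7·6·5 = 840 ≡ 4, so v_1 = 4^{−1} = 3 (mod 11).
  i = 2 (α = 5): (5−9)(5−2)(5−3)(5−4) = (−4)·3·2·1 = −24 ≡ 9, so v_2 = 9^{−1} = 5 (mod 11).
  i = 3 (α = 2): (2−9)(2−5)(2−3)(2−4) = (−7)·(−3)·(−1)·(−2) = 42 ≡ 9, so v_3 = 9^{−1} = 5 (mod 11).
  i = 4 (α = 3): (3−9)(3−5)(3−2)(3−4) = (−6)·(−2)·1·(−1) = −12 ≡ 10, so v_4 = 10^{−1} = 10 (mod 11).
  i = 5 (α = 4): (4−9)(4−5)(4−2)(4−3) = (−5)·(−1)·2·1 = 10 ≡ 10, so v_5 = 10^{−1} = 10 (mod 11).
  v = [3, 5, 5, 10, 10].
Step 2: syndromes of r = [9, 3, 9, 7, 5] (all sums mod 11).
  S_0 = Σ v_i r_i = 3·9 + 5·3 + 5·9 + 10·7 + 10·5 = 207 ≡ 9.
  S_1 = Σ v_i α_i r_i = 3·9·9 + 5·5·3 + 5·2·9 + 10·3·7 + 10·4·5 = 818 ≡ 4.
  α_i^2 mod 11 = [4, 3, 4, 9, 5].
  S_2 = Σ v_i α_i^2 r_i = 3·4·9 + 5·3·3 + 5·4·9 + 10·9·7 + 10·5·5 = 1213 ≡ 3.
  S = (9, 4, 3) ≠ 0, so r is not a codeword (an error is present).
Step 3: locate the error. For a single error e at position i, S_ℓ = v_i·e·α_i^ℓ, so α_err = S_1/S_0.
  S_0^{−1} = 9^{−1} = 5 (mod 11), so α_err = 4·5 = 20 ≡ 9 = α_1. Error position i = 1.
  Consistency check: S_2/S_1 = 3·3 = 9 ≡ 9 = α_err ✓ (single-error assumption holds).
Step 4: error magnitude e = S_0/v_1 = S_0·∏_{j≠1}(α_1 − α_j) = 9·4 = 36 ≡ 3 (mod 11).
Step 5: correct position 1: c_1 = r_1 − e = 9 − 3 ≡ 6 (mod 11). Hence c = [6, 3, 9, 7, 5].
  Check: interpolating c through the α_i gives m(x) = 2 + 9·x (degree < 2) with m(α_i) = c_i for every i, so c is indeed a codeword.


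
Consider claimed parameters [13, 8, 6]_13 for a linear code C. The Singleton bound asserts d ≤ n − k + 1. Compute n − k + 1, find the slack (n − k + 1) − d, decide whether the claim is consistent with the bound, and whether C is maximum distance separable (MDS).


Singleton RHS = n − k + 1 = 6, slack = 0, bound satisfied, MDS.

Singleton bound: d ≤ n − k + 1.
Here n = 13, k = 8, so n − k + 1 = 6.
Given d = 6, check d ≤ 6: YES.
Slack = (n − k + 1) − d = 0.
The code is MDS (slack = 0).
Description: the claimed parameters are [13, 8, 6]_13; such a code would be MDS (meets Singleton bound).


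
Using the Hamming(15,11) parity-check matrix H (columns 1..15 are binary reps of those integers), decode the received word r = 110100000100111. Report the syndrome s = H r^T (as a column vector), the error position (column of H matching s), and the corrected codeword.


s = (0, 0, 0, 1)^T, error position = 1, corrected codeword c = 010100000100111

Compute s = H r^T mod 2 one row at a time:
  s_1 = 0 + 0 + 1 + 0 + 0 + 1 + 1 + 1 = 4 ≡ 0 (mod 2).
  s_2 = 1 + 0 + 0 + 0 + 0 + 1 + 1 + 1 = 4 ≡ 0 (mod 2).
  s_3 = 1 + 0 + 0 + 0 + 1 + 0 + 1 + 1 = 4 ≡ 0 (mod 2).
  s_4 = 1 + 0 + 0 + 0 + 0 + 0 + 1 + 1 = 3 ≡ 1 (mod 2).
s = (0, 0, 0, 1)^T — this equals column 1 of H (binary 0001), so error is at position 1.
Correct: flip bit 1 of r = 110100000100111 to get c = 010100000100111.


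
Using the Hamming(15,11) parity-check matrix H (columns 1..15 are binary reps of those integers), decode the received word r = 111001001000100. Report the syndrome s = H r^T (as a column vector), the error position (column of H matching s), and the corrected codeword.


s = (0, 0, 1, 0)^T, error position = 2, corrected codeword c = 101001001000100

Compute s = H r^T mod 2 one row at a time:
  s_1 = 0 + 1 + 0 + 0 + 0 + 1 + 0 + 0 = 2 ≡ 0 (mod 2).
  s_2 = 0 + 0 + 1 + 0 + 0 + 1 + 0 + 0 = 2 ≡ 0 (mod 2).
  s_3 = 1 + 1 + 1 + 0 + 0 + 0 + 0 + 0 = 3 ≡ 1 (mod 2).
  s_4 = 1 + 1 + 0 + 0 + 1 + 0 + 1 + 0 = 4 ≡ 0 (mod 2).
s = (0, 0, 1, 0)^T — this equals column 2 of H (binary 0010), so error is at position 2.
Correct: flip bit 2 of r = 111001001000100 to get c = 101001001000100.


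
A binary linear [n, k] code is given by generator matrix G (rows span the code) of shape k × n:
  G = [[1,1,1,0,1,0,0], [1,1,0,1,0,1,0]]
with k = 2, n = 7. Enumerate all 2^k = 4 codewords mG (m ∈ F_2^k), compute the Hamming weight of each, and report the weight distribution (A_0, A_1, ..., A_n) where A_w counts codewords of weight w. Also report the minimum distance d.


Weight distribution: A_0 = 1, A_4 = 3. Minimum distance d = 4.

Enumerate all 2^2 = 4 messages m ∈ F_2^2.
For each, compute codeword c = mG in F_2^7, then tally its weight.
  m = 00 → c = 0000000, weight = 0.
  m = 10 → c = 1110100, weight = 4.
  m = 01 → c = 1101010, weight = 4.
  m = 11 → c = 0011110, weight = 4.
Tally weights:
  weight 0: 1 codewords.
  weight 4: 3 codewords.
Minimum distance d = smallest w > 0 with A_w > 0 = 4.
Sanity: Σ A_w = 4 = 2^2 = 4 ✓.


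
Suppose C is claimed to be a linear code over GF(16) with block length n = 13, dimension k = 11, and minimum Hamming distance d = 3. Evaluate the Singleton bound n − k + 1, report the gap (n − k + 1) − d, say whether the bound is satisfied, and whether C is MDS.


Singleton RHS = n − k + 1 = 3, slack = 0, bound satisfied, MDS.

Singleton bound: d ≤ n − k + 1.
Here n = 13, k = 11, so n − k + 1 = 3.
Given d = 3, check d ≤ 3: YES.
Slack = (n − k + 1) − d = 0.
The code is MDS (slack = 0).
Description: the claimed parameters are [13, 11, 3]_16; such a code would be MDS (meets Singleton bound).


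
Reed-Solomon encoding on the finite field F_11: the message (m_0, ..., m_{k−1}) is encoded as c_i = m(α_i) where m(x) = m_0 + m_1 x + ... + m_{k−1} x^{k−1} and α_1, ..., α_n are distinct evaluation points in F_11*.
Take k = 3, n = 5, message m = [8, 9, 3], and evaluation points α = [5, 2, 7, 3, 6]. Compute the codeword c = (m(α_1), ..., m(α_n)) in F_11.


c = [7, 5, 9, 7, 5]

Message polynomial: m(x) = 8 + 9·x + 3·x^2 (mod 11).
For each evaluation point α_i, compute m(α_i) mod 11:
  α_1 = 5: Horner steps 3 → 2 → 7, so m(5) = 7.
  α_2 = 2: Horner steps 3 → 4 → 5, so m(2) = 5.
  α_3 = 7: Horner steps 3 → 8 → 9, so m(7) = 9.
  α_4 = 3: Horner steps 3 → 7 → 7, so m(3) = 7.
  α_5 = 6: Horner steps 3 → 5 → 5, so m(6) = 5.
Codeword c = [7, 5, 9, 7, 5] ∈ F_11^5.


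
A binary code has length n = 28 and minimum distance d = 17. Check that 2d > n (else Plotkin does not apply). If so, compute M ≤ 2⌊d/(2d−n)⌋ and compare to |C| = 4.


Plotkin bound M ≤ 4; given |C| = 4 ≤ bound (satisfied).

Check applicability: 2d = 34, n = 28.
2d − n = 6 > 0, so Plotkin applies.
Compute d/(2d−n) = 17/6 ≈ 2.8333.
⌊d/(2d−n)⌋ = 2.
Plotkin bound: M ≤ 2·2 = 4.
Given |C| = 4, check: satisfied.
This |C| is at the Plotkin bound.


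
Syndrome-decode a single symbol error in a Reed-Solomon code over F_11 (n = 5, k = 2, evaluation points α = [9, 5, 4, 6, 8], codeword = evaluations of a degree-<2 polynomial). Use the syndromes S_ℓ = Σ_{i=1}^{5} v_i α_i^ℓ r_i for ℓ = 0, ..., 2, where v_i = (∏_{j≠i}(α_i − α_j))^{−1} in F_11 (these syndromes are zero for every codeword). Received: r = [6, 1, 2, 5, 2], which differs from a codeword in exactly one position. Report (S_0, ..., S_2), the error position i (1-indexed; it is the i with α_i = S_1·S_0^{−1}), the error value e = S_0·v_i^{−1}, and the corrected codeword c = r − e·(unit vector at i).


S = (7, 6, 2), error at position 3, error magnitude e = 5, c = [6, 1, 8, 5, 2].

Step 1: column multipliers v_i = (∏_{j≠i}(α_i − α_j))^{−1} mod 11.
  i = 1 (α = 9): (9−5)(9−4)(9−6)(9−8) = 4·5·3·1 = 60 ≡ 5, so v_1 = 5^{−1} = 9 (mod 11).
  i = 2 (α = 5): (5−9)(5−4)(5−6)(5−8) = (−4)·1·(−1)·(−3) = −12 ≡ 10, so v_2 = 10^{−1} = 10 (mod 11).
  i = 3 (α = 4): (4−9)(4−5)(4−6)(4−8) = (−5)·(−1)·(−2)·(−4) = 40 ≡ 7, so v_3 = 7^{−1} = 8 (mod 11).
  i = 4 (α = 6): (6−9)(6−5)(6−4)(6−8) = (−3)·1·2·(−2) = 12 ≡ 1, so v_4 = 1^{−1} = 1 (mod 11).
  i = 5 (α = 8): (8−9)(8−5)(8−4)(8−6) = (−1)·3·4·2 = −24 ≡ 9, so v_5 = 9^{−1} = 5 (mod 11).
  v = [9, 10, 8, 1, 5].
Step 2: syndromes of r = [6, 1, 2, 5, 2] (all sums mod 11).
  S_0 = Σ v_i r_i = 9·6 + 10·1 + 8·2 + 1·5 + 5·2 = 95 ≡ 7.
  S_1 = Σ v_i α_i r_i = 9·9·6 + 10·5·1 + 8·4·2 + 1·6·5 + 5·8·2 = 710 ≡ 6.
  α_i^2 mod 11 = [4, 3, 5, 3, 9].
  S_2 = Σ v_i α_i^2 r_i = 9·4·6 + 10·3·1 + 8·5·2 + 1·3·5 + 5·9·2 = 431 ≡ 2.
  S = (7, 6, 2) ≠ 0, so r is not a codeword (an error is present).
Step 3: locate the error. For a single error e at position i, S_ℓ = v_i·e·α_i^ℓ, so α_err = S_1/S_0.
  S_0^{−1} = 7^{−1} = 8 (mod 11), so α_err = 6·8 = 48 ≡ 4 = α_3. Error position i = 3.
  Consistency check: S_2/S_1 = 2·2 = 4 ≡ 4 = α_err ✓ (single-error assumption holds).
Step 4: error magnitude e = S_0/v_3 = S_0·∏_{j≠3}(α_3 − α_j) = 7·7 = 49 ≡ 5 (mod 11).
Step 5: correct position 3: c_3 = r_3 − e = 2 − 5 ≡ 8 (mod 11). Hence c = [6, 1, 8, 5, 2].
  Check: interpolating c through the α_i gives m(x) = 3 + 4·x (degree < 2) with m(α_i) = c_i for every i, so c is indeed a codeword.


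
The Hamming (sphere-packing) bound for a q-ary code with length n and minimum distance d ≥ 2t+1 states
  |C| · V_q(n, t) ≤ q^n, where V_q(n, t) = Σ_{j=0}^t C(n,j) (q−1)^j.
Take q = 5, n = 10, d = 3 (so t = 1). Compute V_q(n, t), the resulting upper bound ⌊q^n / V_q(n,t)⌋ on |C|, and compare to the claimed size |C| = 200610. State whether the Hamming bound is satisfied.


V_q(n, t) = 41, q^n = 9765625, Hamming bound = 238185, |C| = 200610 ≤ bound (satisfied).

Step 1: Compute V_q(n, t) = Σ_{j=0}^1 C(n, j) (q−1)^j.
  j = 0: C(10,0)·(4)^0 = 1·1 = 1.
  j = 1: C(10,1)·(4)^1 = 10·4 = 40.
  V_q(n, t) = 1 + 40 = 41.
Step 2: q^n = 5^10 = 9765625.
Step 3: Hamming bound ⌊q^n / V_q(n,t)⌋ = ⌊9765625/41⌋ = 238185.
Step 4: Compare |C| = 200610 to 238185: satisfied.
The claimed |C| lies below the Hamming bound.


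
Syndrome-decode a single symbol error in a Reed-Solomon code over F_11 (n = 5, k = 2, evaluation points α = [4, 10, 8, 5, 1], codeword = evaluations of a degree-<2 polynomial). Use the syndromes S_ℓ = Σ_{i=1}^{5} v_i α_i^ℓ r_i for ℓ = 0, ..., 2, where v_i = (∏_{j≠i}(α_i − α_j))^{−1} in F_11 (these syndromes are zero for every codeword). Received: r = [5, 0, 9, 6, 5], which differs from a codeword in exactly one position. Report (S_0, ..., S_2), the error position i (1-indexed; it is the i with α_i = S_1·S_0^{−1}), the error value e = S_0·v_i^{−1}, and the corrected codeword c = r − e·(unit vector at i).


S = (10, 10, 10), error at position 5, error magnitude e = 3, c = [5, 0, 9, 6, 2].

Step 1: column multipliers v_i = (∏_{j≠i}(α_i − α_j))^{−1} mod 11.
  i = 1 (α = 4): (4−10)(4−8)(4−5)(4−1) = (−6)·(−4)·(−1)·3 = −72 ≡ 5, so v_1 = 5^{−1} = 9 (mod 11).
  i = 2 (α = 10): (10−4)(10−8)(10−5)(10−1) = 6·2·5·9 = 540 ≡ 1, so v_2 = 1^{−1} = 1 (mod 11).
  i = 3 (α = 8): (8−4)(8−10)(8−5)(8−1) = 4·(−2)·3·7 = −168 ≡ 8, so v_3 = 8^{−1} = 7 (mod 11).
  i = 4 (α = 5): (5−4)(5−10)(5−8)(5−1) = 1·(−5)·(−3)·4 = 60 ≡ 5, so v_4 = 5^{−1} = 9 (mod 11).
  i = 5 (α = 1): (1−4)(1−10)(1−8)(1−5) = (−3)·(−9)·(−7)·(−4) = 756 ≡ 8, so v_5 = 8^{−1} = 7 (mod 11).
  v = [9, 1, 7, 9, 7].
Step 2: syndromes of r = [5, 0, 9, 6, 5] (all sums mod 11).
  S_0 = Σ v_i r_i = 9·5 + 1·0 + 7·9 + 9·6 + 7·5 = 197 ≡ 10.
  S_1 = Σ v_i α_i r_i = 9·4·5 + 1·10·0 + 7·8·9 + 9·5·6 + 7·1·5 = 989 ≡ 10.
  α_i^2 mod 11 = [5, 1, 9, 3, 1].
  S_2 = Σ v_i α_i^2 r_i = 9·5·5 + 1·1·0 + 7·9·9 + 9·3·6 + 7·1·5 = 989 ≡ 10.
  S = (10, 10, 10) ≠ 0, so r is not a codeword (an error is present).
Step 3: locate the error. For a single error e at position i, S_ℓ = v_i·e·α_i^ℓ, so α_err = S_1/S_0.
  S_0^{−1} = 10^{−1} = 10 (mod 11), so α_err = 10·10 = 100 ≡ 1 = α_5. Error position i = 5.
  Consistency check: S_2/S_1 = 10·10 = 100 ≡ 1 = α_err ✓ (single-error assumption holds).
Step 4: error magnitude e = S_0/v_5 = S_0·∏_{j≠5}(α_5 − α_j) = 10·8 = 80 ≡ 3 (mod 11).
Step 5: correct position 5: c_5 = r_5 − e = 5 − 3 ≡ 2 (mod 11). Hence c = [5, 0, 9, 6, 2].
  Check: interpolating c through the α_i gives m(x) = 1 + 1·x (degree < 2) with m(α_i) = c_i for every i, so c is indeed a codeword.


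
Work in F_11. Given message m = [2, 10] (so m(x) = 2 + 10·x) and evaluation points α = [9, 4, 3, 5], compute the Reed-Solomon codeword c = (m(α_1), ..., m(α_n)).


c = [4, 9, 10, 8]

Message polynomial: m(x) = 2 + 10·x (mod 11).
For each evaluation point α_i, compute m(α_i) mod 11:
  α_1 = 9: Horner steps 10 → 4, so m(9) = 4.
  α_2 = 4: Horner steps 10 → 9, so m(4) = 9.
  α_3 = 3: Horner steps 10 → 10, so m(3) = 10.
  α_4 = 5: Horner steps 10 → 8, so m(5) = 8.
Codeword c = [4, 9, 10, 8] ∈ F_11^4.


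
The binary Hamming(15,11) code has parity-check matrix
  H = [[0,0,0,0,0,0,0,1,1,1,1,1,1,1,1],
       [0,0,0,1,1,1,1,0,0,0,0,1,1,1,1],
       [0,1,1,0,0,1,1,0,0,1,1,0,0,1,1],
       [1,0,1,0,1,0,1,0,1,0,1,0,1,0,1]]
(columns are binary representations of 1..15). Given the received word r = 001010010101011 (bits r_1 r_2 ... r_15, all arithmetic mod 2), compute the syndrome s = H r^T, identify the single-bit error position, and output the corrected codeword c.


s = (1, 0, 0, 1)^T, error position = 9, corrected codeword c = 001010011101011

Compute s = H r^T mod 2 one row at a time:
  s_1 = 1 + 0 + 1 + 0 + 1 + 0 + 1 + 1 = 5 ≡ 1 (mod 2).
  s_2 = 0 + 1 + 0 + 0 + 1 + 0 + 1 + 1 = 4 ≡ 0 (mod 2).
  s_3 = 0 + 1 + 0 + 0 + 1 + 0 + 1 + 1 = 4 ≡ 0 (mod 2).
  s_4 = 0 + 1 + 1 + 0 + 0 + 0 + 0 + 1 = 3 ≡ 1 (mod 2).
s = (1, 0, 0, 1)^T — this equals column 9 of H (binary 1001), so error is at position 9.
Correct: flip bit 9 of r = 001010010101011 to get c = 001010011101011.


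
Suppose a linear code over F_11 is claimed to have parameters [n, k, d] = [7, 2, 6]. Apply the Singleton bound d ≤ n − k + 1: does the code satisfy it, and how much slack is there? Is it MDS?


Singleton RHS = n − k + 1 = 6, slack = 0, bound satisfied, MDS.

Singleton bound: d ≤ n − k + 1.
Here n = 7, k = 2, so n − k + 1 = 6.
Given d = 6, check d ≤ 6: YES.
Slack = (n − k + 1) − d = 0.
The code is MDS (slack = 0).
Description: the claimed parameters are [7, 2, 6]_11; such a code would be MDS (meets Singleton bound).


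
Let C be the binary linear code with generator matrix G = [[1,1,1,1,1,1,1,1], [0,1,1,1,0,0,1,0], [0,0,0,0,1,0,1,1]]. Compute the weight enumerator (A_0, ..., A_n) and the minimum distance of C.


Weight distribution: A_0 = 1, A_3 = 2, A_4 = 2, A_5 = 2, A_8 = 1. Minimum distance d = 3.

Enumerate all 2^3 = 8 messages m ∈ F_2^3.
For each, compute codeword c = mG in F_2^8, then tally its weight.
  m = 000 → c = 00000000, weight = 0.
  m = 100 → c = 11111111, weight = 8.
  m = 010 → c = 01110010, weight = 4.
  m = 110 → c = 10001101, weight = 4.
  m = 001 → c = 00001011, weight = 3.
  m = 101 → c = 11110100, weight = 5.
  m = 011 → c = 01111001, weight = 5.
  m = 111 → c = 10000110, weight = 3.
Tally weights:
  weight 0: 1 codewords.
  weight 3: 2 codewords.
  weight 4: 2 codewords.
  weight 5: 2 codewords.
  weight 8: 1 codewords.
Minimum distance d = smallest w > 0 with A_w > 0 = 3.
Sanity: Σ A_w = 8 = 2^3 = 8 ✓.


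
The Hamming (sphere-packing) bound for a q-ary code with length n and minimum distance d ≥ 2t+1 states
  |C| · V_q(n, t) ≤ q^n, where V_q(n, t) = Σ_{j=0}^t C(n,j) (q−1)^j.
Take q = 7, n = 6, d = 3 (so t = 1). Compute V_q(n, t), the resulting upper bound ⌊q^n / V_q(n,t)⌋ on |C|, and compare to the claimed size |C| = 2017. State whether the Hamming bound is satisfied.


V_q(n, t) = 37, q^n = 117649, Hamming bound = 3179, |C| = 2017 ≤ bound (satisfied).

Step 1: Compute V_q(n, t) = Σ_{j=0}^1 C(n, j) (q−1)^j.
  j = 0: C(6,0)·(6)^0 = 1·1 = 1.
  j = 1: C(6,1)·(6)^1 = 6·6 = 36.
  V_q(n, t) = 1 + 36 = 37.
Step 2: q^n = 7^6 = 117649.
Step 3: Hamming bound ⌊q^n / V_q(n,t)⌋ = ⌊117649/37⌋ = 3179.
Step 4: Compare |C| = 2017 to 3179: satisfied.
The claimed |C| lies below the Hamming bound.


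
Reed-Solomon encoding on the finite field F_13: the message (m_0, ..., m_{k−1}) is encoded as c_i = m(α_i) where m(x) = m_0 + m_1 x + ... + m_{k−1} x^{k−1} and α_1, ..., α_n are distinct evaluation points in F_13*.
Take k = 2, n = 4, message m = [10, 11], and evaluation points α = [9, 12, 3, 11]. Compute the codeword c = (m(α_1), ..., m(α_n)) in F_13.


c = [5, 12, 4, 1]

Message polynomial: m(x) = 10 + 11·x (mod 13).
For each evaluation point α_i, compute m(α_i) mod 13:
  α_1 = 9: Horner steps 11 → 5, so m(9) = 5.
  α_2 = 12: Horner steps 11 → 12, so m(12) = 12.
  α_3 = 3: Horner steps 11 → 4, so m(3) = 4.
  α_4 = 11: Horner steps 11 → 1, so m(11) = 1.
Codeword c = [5, 12, 4, 1] ∈ F_13^4.


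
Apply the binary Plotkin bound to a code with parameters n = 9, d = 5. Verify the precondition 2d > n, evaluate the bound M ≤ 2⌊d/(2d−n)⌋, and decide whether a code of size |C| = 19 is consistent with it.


Plotkin bound M ≤ 10; given |C| = 19 > bound (violated).

Check applicability: 2d = 10, n = 9.
2d − n = 1 > 0, so Plotkin applies.
Compute d/(2d−n) = 5/1 ≈ 5.0000.
⌊d/(2d−n)⌋ = 5.
Plotkin bound: M ≤ 2·5 = 10.
Given |C| = 19, check: VIOLATED.
This |C| is above the Plotkin bound, so no binary code with n = 9, d = 5 and 19 codewords exists.


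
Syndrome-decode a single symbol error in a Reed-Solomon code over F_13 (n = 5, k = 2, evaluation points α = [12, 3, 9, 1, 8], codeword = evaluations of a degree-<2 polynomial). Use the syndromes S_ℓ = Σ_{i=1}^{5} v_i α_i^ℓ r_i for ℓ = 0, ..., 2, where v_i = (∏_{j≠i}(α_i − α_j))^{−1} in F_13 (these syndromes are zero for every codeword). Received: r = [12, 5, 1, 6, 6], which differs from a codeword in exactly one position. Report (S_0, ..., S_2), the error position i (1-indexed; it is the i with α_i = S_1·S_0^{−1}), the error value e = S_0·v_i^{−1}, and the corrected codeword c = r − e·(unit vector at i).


S = (3, 3, 3), error at position 4, error magnitude e = 4, c = [12, 5, 1, 2, 6].

Step 1: column multipliers v_i = (∏_{j≠i}(α_i − α_j))^{−1} mod 13.
  i = 1 (α = 12): (12−3)(12−9)(12−1)(12−8) = 9·3·11·4 = 1188 ≡ 5, so v_1 = 5^{−1} = 8 (mod 13).
  i = 2 (α = 3): (3−12)(3−9)(3−1)(3−8) = (−9)·(−6)·2·(−5) = −540 ≡ 6, so v_2 = 6^{−1} = 11 (mod 13).
  i = 3 (α = 9): (9−12)(9−3)(9−1)(9−8) = (−3)·6·8·1 = −144 ≡ 12, so v_3 = 12^{−1} = 12 (mod 13).
  i = 4 (α = 1): (1−12)(1−3)(1−9)(1−8) = (−11)·(−2)·(−8)·(−7) = 1232 ≡ 10, so v_4 = 10^{−1} = 4 (mod 13).
  i = 5 (α = 8): (8−12)(8−3)(8−9)(8−1) = (−4)·5·(−1)·7 = 140 ≡ 10, so v_5 = 10^{−1} = 4 (mod 13).
  v = [8, 11, 12, 4, 4].
Step 2: syndromes of r = [12, 5, 1, 6, 6] (all sums mod 13).
  S_0 = Σ v_i r_i = 8·12 + 11·5 + 12·1 + 4·6 + 4·6 = 211 ≡ 3.
  S_1 = Σ v_i α_i r_i = 8·12·12 + 11·3·5 + 12·9·1 + 4·1·6 + 4·8·6 = 1641 ≡ 3.
  α_i^2 mod 13 = [1, 9, 3, 1, 12].
  S_2 = Σ v_i α_i^2 r_i = 8·1·12 + 11·9·5 + 12·3·1 + 4·1·6 + 4·12·6 = 939 ≡ 3.
  S = (3, 3, 3) ≠ 0, so r is not a codeword (an error is present).
Step 3: locate the error. For a single error e at position i, S_ℓ = v_i·e·α_i^ℓ, so α_err = S_1/S_0.
  S_0^{−1} = 3^{−1} = 9 (mod 13), so α_err = 3·9 = 27 ≡ 1 = α_4. Error position i = 4.
  Consistency check: S_2/S_1 = 3·9 = 27 ≡ 1 = α_err ✓ (single-error assumption holds).
Step 4: error magnitude e = S_0/v_4 = S_0·∏_{j≠4}(α_4 − α_j) = 3·10 = 30 ≡ 4 (mod 13).
Step 5: correct position 4: c_4 = r_4 − e = 6 − 4 ≡ 2 (mod 13). Hence c = [12, 5, 1, 2, 6].
  Check: interpolating c through the α_i gives m(x) = 7 + 8·x (degree < 2) with m(α_i) = c_i for every i, so c is indeed a codeword.


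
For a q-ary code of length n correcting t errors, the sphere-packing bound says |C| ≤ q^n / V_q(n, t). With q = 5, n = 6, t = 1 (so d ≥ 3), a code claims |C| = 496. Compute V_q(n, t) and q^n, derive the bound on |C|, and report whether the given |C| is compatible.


V_q(n, t) = 25, q^n = 15625, Hamming bound = 625, |C| = 496 ≤ bound (satisfied).

Step 1: Compute V_q(n, t) = Σ_{j=0}^1 C(n, j) (q−1)^j.
  j = 0: C(6,0)·(4)^0 = 1·1 = 1.
  j = 1: C(6,1)·(4)^1 = 6·4 = 24.
  V_q(n, t) = 1 + 24 = 25.
Step 2: q^n = 5^6 = 15625.
Step 3: Hamming bound ⌊q^n / V_q(n,t)⌋ = ⌊15625/25⌋ = 625.
Step 4: Compare |C| = 496 to 625: satisfied.
The claimed |C| lies below the Hamming bound.


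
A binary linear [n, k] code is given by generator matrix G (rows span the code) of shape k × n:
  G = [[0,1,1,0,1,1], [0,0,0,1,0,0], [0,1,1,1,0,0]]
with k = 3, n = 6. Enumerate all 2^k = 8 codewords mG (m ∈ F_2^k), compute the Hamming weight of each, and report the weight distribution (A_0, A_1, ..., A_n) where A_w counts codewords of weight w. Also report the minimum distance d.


Weight distribution: A_0 = 1, A_1 = 1, A_2 = 2, A_3 = 2, A_4 = 1, A_5 = 1. Minimum distance d = 1.

Enumerate all 2^3 = 8 messages m ∈ F_2^3.
For each, compute codeword c = mG in F_2^6, then tally its weight.
  m = 000 → c = 000000, weight = 0.
  m = 100 → c = 011011, weight = 4.
  m = 010 → c = 000100, weight = 1.
  m = 110 → c = 011111, weight = 5.
  m = 001 → c = 011100, weight = 3.
  m = 101 → c = 000111, weight = 3.
  m = 011 → c = 011000, weight = 2.
  m = 111 → c = 000011, weight = 2.
Tally weights:
  weight 0: 1 codewords.
  weight 1: 1 codewords.
  weight 2: 2 codewords.
  weight 3: 2 codewords.
  weight 4: 1 codewords.
  weight 5: 1 codewords.
Minimum distance d = smallest w > 0 with A_w > 0 = 1.
Sanity: Σ A_w = 8 = 2^3 = 8 ✓.


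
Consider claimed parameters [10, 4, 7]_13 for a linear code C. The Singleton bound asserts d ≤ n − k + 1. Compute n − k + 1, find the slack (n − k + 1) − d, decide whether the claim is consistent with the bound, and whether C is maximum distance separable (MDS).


Singleton RHS = n − k + 1 = 7, slack = 0, bound satisfied, MDS.

Singleton bound: d ≤ n − k + 1.
Here n = 10, k = 4, so n − k + 1 = 7.
Given d = 7, check d ≤ 7: YES.
Slack = (n − k + 1) − d = 0.
The code is MDS (slack = 0).
Description: the claimed parameters are [10, 4, 7]_13; such a code would be MDS (meets Singleton bound).


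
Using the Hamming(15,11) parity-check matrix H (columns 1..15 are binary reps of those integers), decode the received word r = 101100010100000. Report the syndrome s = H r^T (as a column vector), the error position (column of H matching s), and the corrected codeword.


s = (0, 1, 0, 0)^T, error position = 4, corrected codeword c = 101000010100000

Compute s = H r^T mod 2 one row at a time:
  s_1 = 1 + 0 + 1 + 0 + 0 + 0 + 0 + 0 = 2 ≡ 0 (mod 2).
  s_2 = 1 + 0 + 0 + 0 + 0 + 0 + 0 + 0 = 1 ≡ 1 (mod 2).
  s_3 = 0 + 1 + 0 + 0 + 1 + 0 + 0 + 0 = 2 ≡ 0 (mod 2).
  s_4 = 1 + 1 + 0 + 0 + 0 + 0 + 0 + 0 = 2 ≡ 0 (mod 2).
s = (0, 1, 0, 0)^T — this equals column 4 of H (binary 0100), so error is at position 4.
Correct: flip bit 4 of r = 101100010100000 to get c = 101000010100000.


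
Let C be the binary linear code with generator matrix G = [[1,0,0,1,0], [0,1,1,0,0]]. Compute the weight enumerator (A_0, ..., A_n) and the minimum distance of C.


Weight distribution: A_0 = 1, A_2 = 2, A_4 = 1. Minimum distance d = 2.

Enumerate all 2^2 = 4 messages m ∈ F_2^2.
For each, compute codeword c = mG in F_2^5, then tally its weight.
  m = 00 → c = 00000, weight = 0.
  m = 10 → c = 10010, weight = 2.
  m = 01 → c = 01100, weight = 2.
  m = 11 → c = 11110, weight = 4.
Tally weights:
  weight 0: 1 codewords.
  weight 2: 2 codewords.
  weight 4: 1 codewords.
Minimum distance d = smallest w > 0 with A_w > 0 = 2.
Sanity: Σ A_w = 4 = 2^2 = 4 ✓.


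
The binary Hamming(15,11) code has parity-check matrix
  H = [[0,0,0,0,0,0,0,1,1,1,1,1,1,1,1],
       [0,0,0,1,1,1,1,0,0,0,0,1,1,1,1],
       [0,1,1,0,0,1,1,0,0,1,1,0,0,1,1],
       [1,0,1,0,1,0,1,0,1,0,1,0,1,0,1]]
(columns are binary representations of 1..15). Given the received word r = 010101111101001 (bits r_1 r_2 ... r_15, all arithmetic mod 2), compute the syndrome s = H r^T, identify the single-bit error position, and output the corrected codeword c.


s = (1, 1, 1, 1)^T, error position = 15, corrected codeword c = 010101111101000

Compute s = H r^T mod 2 one row at a time:
  s_1 = 1 + 1 + 1 + 0 + 1 + 0 + 0 + 1 = 5 ≡ 1 (mod 2).
  s_2 = 1 + 0 + 1 + 1 + 1 + 0 + 0 + 1 = 5 ≡ 1 (mod 2).
  s_3 = 1 + 0 + 1 + 1 + 1 + 0 + 0 + 1 = 5 ≡ 1 (mod 2).
  s_4 = 0 + 0 + 0 + 1 + 1 + 0 + 0 + 1 = 3 ≡ 1 (mod 2).
s = (1, 1, 1, 1)^T — this equals column 15 of H (binary 1111), so error is at position 15.
Correct: flip bit 15 of r = 010101111101001 to get c = 010101111101000.


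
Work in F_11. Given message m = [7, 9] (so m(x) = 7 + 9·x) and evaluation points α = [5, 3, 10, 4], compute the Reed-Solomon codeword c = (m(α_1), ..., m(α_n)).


c = [8, 1, 9, 10]

Message polynomial: m(x) = 7 + 9·x (mod 11).
For each evaluation point α_i, compute m(α_i) mod 11:
  α_1 = 5: Horner steps 9 → 8, so m(5) = 8.
  α_2 = 3: Horner steps 9 → 1, so m(3) = 1.
  α_3 = 10: Horner steps 9 → 9, so m(10) = 9.
  α_4 = 4: Horner steps 9 → 10, so m(4) = 10.
Codeword c = [8, 1, 9, 10] ∈ F_11^4.


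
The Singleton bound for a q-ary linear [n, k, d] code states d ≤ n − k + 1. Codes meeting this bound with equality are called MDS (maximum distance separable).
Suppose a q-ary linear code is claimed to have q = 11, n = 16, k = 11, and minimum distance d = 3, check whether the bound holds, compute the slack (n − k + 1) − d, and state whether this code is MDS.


Singleton RHS = n − k + 1 = 6, slack = 3, bound satisfied, not MDS.

Singleton bound: d ≤ n − k + 1.
Here n = 16, k = 11, so n − k + 1 = 6.
Given d = 3, check d ≤ 6: YES.
Slack = (n − k + 1) − d = 3.
The code is NOT MDS (slack = 3 > 0).
Description: the claimed parameters are [16, 11, 3]_11; such a code would be non-MDS.


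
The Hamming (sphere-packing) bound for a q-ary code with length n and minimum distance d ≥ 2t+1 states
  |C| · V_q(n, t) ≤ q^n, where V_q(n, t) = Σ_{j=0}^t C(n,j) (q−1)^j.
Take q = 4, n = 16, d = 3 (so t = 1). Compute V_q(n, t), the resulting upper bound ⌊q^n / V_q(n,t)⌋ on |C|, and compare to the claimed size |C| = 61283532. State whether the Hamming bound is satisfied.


V_q(n, t) = 49, q^n = 4294967296, Hamming bound = 87652393, |C| = 61283532 ≤ bound (satisfied).

Step 1: Compute V_q(n, t) = Σ_{j=0}^1 C(n, j) (q−1)^j.
  j = 0: C(16,0)·(3)^0 = 1·1 = 1.
  j = 1: C(16,1)·(3)^1 = 16·3 = 48.
  V_q(n, t) = 1 + 48 = 49.
Step 2: q^n = 4^16 = 4294967296.
Step 3: Hamming bound ⌊q^n / V_q(n,t)⌋ = ⌊4294967296/49⌋ = 87652393.
Step 4: Compare |C| = 61283532 to 87652393: satisfied.
The claimed |C| lies below the Hamming bound.


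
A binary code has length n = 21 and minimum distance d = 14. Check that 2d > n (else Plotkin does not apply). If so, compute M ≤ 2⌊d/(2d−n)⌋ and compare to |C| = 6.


Plotkin bound M ≤ 4; given |C| = 6 > bound (violated).

Check applicability: 2d = 28, n = 21.
2d − n = 7 > 0, so Plotkin applies.
Compute d/(2d−n) = 14/7 ≈ 2.0000.
⌊d/(2d−n)⌋ = 2.
Plotkin bound: M ≤ 2·2 = 4.
Given |C| = 6, check: VIOLATED.
This |C| is above the Plotkin bound, so no binary code with n = 21, d = 14 and 6 codewords exists.


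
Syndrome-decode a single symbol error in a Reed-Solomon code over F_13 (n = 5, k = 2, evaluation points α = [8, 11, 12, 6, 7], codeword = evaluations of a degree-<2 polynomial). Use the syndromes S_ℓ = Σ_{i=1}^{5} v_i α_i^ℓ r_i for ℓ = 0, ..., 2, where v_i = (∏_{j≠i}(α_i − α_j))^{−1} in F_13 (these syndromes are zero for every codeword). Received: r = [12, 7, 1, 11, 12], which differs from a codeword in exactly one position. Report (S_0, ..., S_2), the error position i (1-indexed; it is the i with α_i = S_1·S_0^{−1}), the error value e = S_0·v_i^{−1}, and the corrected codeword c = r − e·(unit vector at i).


S = (12, 6, 3), error at position 5, error magnitude e = 7, c = [12, 7, 1, 11, 5].

Step 1: column multipliers v_i = (∏_{j≠i}(α_i − α_j))^{−1} mod 13.
  i = 1 (α = 8): (8−11)(8−12)(8−6)(8−7) = (−3)·(−4)·2·1 = 24 ≡ 11, so v_1 = 11^{−1} = 6 (mod 13).
  i = 2 (α = 11): (11−8)(11−12)(11−6)(11−7) = 3·(−1)·5·4 = −60 ≡ 5, so v_2 = 5^{−1} = 8 (mod 13).
  i = 3 (α = 12): (12−8)(12−11)(12−6)(12−7) = 4·1·6·5 = 120 ≡ 3, so v_3 = 3^{−1} = 9 (mod 13).
  i = 4 (α = 6): (6−8)(6−11)(6−12)(6−7) = (−2)·(−5)·(−6)·(−1) = 60 ≡ 8, so v_4 = 8^{−1} = 5 (mod 13).
  i = 5 (α = 7): (7−8)(7−11)(7−12)(7−6) = (−1)·(−4)·(−5)·1 = −20 ≡ 6, so v_5 = 6^{−1} = 11 (mod 13).
  v = [6, 8, 9, 5, 11].
Step 2: syndromes of r = [12, 7, 1, 11, 12] (all sums mod 13).
  S_0 = Σ v_i r_i = 6·12 + 8·7 + 9·1 + 5·11 + 11·12 = 324 ≡ 12.
  S_1 = Σ v_i α_i r_i = 6·8·12 + 8·11·7 + 9·12·1 + 5·6·11 + 11·7·12 = 2554 ≡ 6.
  α_i^2 mod 13 = [12, 4, 1, 10, 10].
  S_2 = Σ v_i α_i^2 r_i = 6·12·12 + 8·4·7 + 9·1·1 + 5·10·11 + 11·10·12 = 2967 ≡ 3.
  S = (12, 6, 3) ≠ 0, so r is not a codeword (an error is present).
Step 3: locate the error. For a single error e at position i, S_ℓ = v_i·e·α_i^ℓ, so α_err = S_1/S_0.
  S_0^{−1} = 12^{−1} = 12 (mod 13), so α_err = 6·12 = 72 ≡ 7 = α_5. Error position i = 5.
  Consistency check: S_2/S_1 = 3·11 = 33 ≡ 7 = α_err ✓ (single-error assumption holds).
Step 4: error magnitude e = S_0/v_5 = S_0·∏_{j≠5}(α_5 − α_j) = 12·6 = 72 ≡ 7 (mod 13).
Step 5: correct position 5: c_5 = r_5 − e = 12 − 7 ≡ 5 (mod 13). Hence c = [12, 7, 1, 11, 5].
  Check: interpolating c through the α_i gives m(x) = 8 + 7·x (degree < 2) with m(α_i) = c_i for every i, so c is indeed a codeword.


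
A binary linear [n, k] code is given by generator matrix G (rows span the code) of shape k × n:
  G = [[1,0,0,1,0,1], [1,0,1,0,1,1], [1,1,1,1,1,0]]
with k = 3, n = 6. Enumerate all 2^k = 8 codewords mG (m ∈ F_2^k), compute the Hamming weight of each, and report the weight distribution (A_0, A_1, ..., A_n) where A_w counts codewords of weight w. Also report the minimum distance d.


Weight distribution: A_0 = 1, A_2 = 1, A_3 = 3, A_4 = 2, A_5 = 1. Minimum distance d = 2.

Enumerate all 2^3 = 8 messages m ∈ F_2^3.
For each, compute codeword c = mG in F_2^6, then tally its weight.
  m = 000 → c = 000000, weight = 0.
  m = 100 → c = 100101, weight = 3.
  m = 010 → c = 101011, weight = 4.
  m = 110 → c = 001110, weight = 3.
  m = 001 → c = 111110, weight = 5.
  m = 101 → c = 011011, weight = 4.
  m = 011 → c = 010101, weight = 3.
  m = 111 → c = 110000, weight = 2.
Tally weights:
  weight 0: 1 codewords.
  weight 2: 1 codewords.
  weight 3: 3 codewords.
  weight 4: 2 codewords.
  weight 5: 1 codewords.
Minimum distance d = smallest w > 0 with A_w > 0 = 2.
Sanity: Σ A_w = 8 = 2^3 = 8 ✓.


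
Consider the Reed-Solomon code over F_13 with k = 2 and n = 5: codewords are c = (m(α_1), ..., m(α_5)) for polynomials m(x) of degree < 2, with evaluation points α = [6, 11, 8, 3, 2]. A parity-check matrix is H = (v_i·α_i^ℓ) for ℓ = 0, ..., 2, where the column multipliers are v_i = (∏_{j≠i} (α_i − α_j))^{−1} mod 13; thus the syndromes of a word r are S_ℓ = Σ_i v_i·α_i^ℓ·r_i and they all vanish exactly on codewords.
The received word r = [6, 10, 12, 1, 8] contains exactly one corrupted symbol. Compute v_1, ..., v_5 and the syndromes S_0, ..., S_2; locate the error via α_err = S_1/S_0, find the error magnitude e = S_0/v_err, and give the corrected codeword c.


S = (10, 2, 3), error at position 3, error magnitude e = 7, c = [6, 10, 5, 1, 8].

Step 1: column multipliers v_i = (∏_{j≠i}(α_i − α_j))^{−1} mod 13.
  i = 1 (α = 6): (6−11)(6−8)(6−3)(6−2) = (−5)·(−2)·3·4 = 120 ≡ 3, so v_1 = 3^{−1} = 9 (mod 13).
  i = 2 (α = 11): (11−6)(11−8)(11−3)(11−2) = 5·3·8·9 = 1080 ≡ 1, so v_2 = 1^{−1} = 1 (mod 13).
  i = 3 (α = 8): (8−6)(8−11)(8−3)(8−2) = 2·(−3)·5·6 = −180 ≡ 2, so v_3 = 2^{−1} = 7 (mod 13).
  i = 4 (α = 3): (3−6)(3−11)(3−8)(3−2) = (−3)·(−8)·(−5)·1 = −120 ≡ 10, so v_4 = 10^{−1} = 4 (mod 13).
  i = 5 (α = 2): (2−6)(2−11)(2−8)(2−3) = (−4)·(−9)·(−6)·(−1) = 216 ≡ 8, so v_5 = 8^{−1} = 5 (mod 13).
  v = [9, 1, 7, 4, 5].
Step 2: syndromes of r = [6, 10, 12, 1, 8] (all sums mod 13).
  S_0 = Σ v_i r_i = 9·6 + 1·10 + 7·12 + 4·1 + 5·8 = 192 ≡ 10.
  S_1 = Σ v_i α_i r_i = 9·6·6 + 1·11·10 + 7·8·12 + 4·3·1 + 5·2·8 = 1198 ≡ 2.
  α_i^2 mod 13 = [10, 4, 12, 9, 4].
  S_2 = Σ v_i α_i^2 r_i = 9·10·6 + 1·4·10 + 7·12·12 + 4·9·1 + 5·4·8 = 1784 ≡ 3.
  S = (10, 2, 3) ≠ 0, so r is not a codeword (an error is present).
Step 3: locate the error. For a single error e at position i, S_ℓ = v_i·e·α_i^ℓ, so α_err = S_1/S_0.
  S_0^{−1} = 10^{−1} = 4 (mod 13), so α_err = 2·4 = 8 ≡ 8 = α_3. Error position i = 3.
  Consistency check: S_2/S_1 = 3·7 = 21 ≡ 8 = α_err ✓ (single-error assumption holds).
Step 4: error magnitude e = S_0/v_3 = S_0·∏_{j≠3}(α_3 − α_j) = 10·2 = 20 ≡ 7 (mod 13).
Step 5: correct position 3: c_3 = r_3 − e = 12 − 7 ≡ 5 (mod 13). Hence c = [6, 10, 5, 1, 8].
  Check: interpolating c through the α_i gives m(x) = 9 + 6·x (degree < 2) with m(α_i) = c_i for every i, so c is indeed a codeword.


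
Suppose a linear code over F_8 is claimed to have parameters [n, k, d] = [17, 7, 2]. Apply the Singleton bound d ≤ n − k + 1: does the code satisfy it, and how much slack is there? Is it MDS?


Singleton RHS = n − k + 1 = 11, slack = 9, bound satisfied, not MDS.

Singleton bound: d ≤ n − k + 1.
Here n = 17, k = 7, so n − k + 1 = 11.
Given d = 2, check d ≤ 11: YES.
Slack = (n − k + 1) − d = 9.
The code is NOT MDS (slack = 9 > 0).
Description: the claimed parameters are [17, 7, 2]_8; such a code would be non-MDS.


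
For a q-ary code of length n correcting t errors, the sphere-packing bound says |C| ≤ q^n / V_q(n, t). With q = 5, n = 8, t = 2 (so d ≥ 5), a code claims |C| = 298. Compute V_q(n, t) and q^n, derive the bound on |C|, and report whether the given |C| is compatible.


V_q(n, t) = 481, q^n = 390625, Hamming bound = 812, |C| = 298 ≤ bound (satisfied).

Step 1: Compute V_q(n, t) = Σ_{j=0}^2 C(n, j) (q−1)^j.
  j = 0: C(8,0)·(4)^0 = 1·1 = 1.
  j = 1: C(8,1)·(4)^1 = 8·4 = 32.
  j = 2: C(8,2)·(4)^2 = 28·16 = 448.
  V_q(n, t) = 1 + 32 + 448 = 481.
Step 2: q^n = 5^8 = 390625.
Step 3: Hamming bound ⌊q^n / V_q(n,t)⌋ = ⌊390625/481⌋ = 812.
Step 4: Compare |C| = 298 to 812: satisfied.
The claimed |C| lies below the Hamming bound.
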